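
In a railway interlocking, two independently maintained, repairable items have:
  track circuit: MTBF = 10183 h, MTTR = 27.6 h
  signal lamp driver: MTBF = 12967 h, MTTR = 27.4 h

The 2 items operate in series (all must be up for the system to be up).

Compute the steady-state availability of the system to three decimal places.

A(track circuit) = MTBF/(MTBF+MTTR) = 10183/(10183+27.6) = 0.997297
A(signal lamp driver) = MTBF/(MTBF+MTTR) = 12967/(12967+27.4) = 0.997891
Series availability: 0.997297 × 0.997891 = 0.995

0.995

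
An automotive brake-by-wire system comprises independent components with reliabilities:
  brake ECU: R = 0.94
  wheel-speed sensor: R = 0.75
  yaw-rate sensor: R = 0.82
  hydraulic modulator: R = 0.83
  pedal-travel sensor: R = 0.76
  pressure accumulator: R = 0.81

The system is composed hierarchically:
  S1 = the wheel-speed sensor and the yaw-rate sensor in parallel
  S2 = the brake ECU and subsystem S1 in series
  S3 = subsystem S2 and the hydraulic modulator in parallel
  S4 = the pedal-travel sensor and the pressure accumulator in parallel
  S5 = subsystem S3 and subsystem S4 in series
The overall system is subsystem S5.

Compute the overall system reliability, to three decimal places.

0.938

Parallel (wheel-speed sensor and yaw-rate sensor): 1 − (1 − 0.75000)(1 − 0.82000) = 0.95500
Series (brake ECU and [0.95500]): 0.94000 × 0.95500 = 0.89770
Parallel ([0.89770] and hydraulic modulator): 1 − (1 − 0.89770)(1 − 0.83000) = 0.98261
Parallel (pedal-travel sensor and pressure accumulator): 1 − (1 − 0.76000)(1 − 0.81000) = 0.95440
Series ([0.98261] and [0.95440]): 0.98261 × 0.95440 = 0.938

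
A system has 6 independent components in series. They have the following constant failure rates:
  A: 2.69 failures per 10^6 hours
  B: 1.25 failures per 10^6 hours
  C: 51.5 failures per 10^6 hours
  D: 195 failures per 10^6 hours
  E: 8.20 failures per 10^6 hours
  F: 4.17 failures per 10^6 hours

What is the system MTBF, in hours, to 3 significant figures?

Series of exponential components: λ_sys = Σ λ_i
λ_sys = 0.00000269 + 0.00000125 + 0.0000515 + 0.000195 + 0.00000820 + 0.00000417 = 2.6281e-04 /h
MTBF = 1 / λ_sys = 3810 h

3810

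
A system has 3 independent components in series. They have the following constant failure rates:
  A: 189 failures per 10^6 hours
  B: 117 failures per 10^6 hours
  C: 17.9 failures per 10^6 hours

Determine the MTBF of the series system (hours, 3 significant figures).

Series of exponential components: λ_sys = Σ λ_i
λ_sys = 0.000189 + 0.000117 + 0.0000179 = 3.2390e-04 /h
MTBF = 1 / λ_sys = 3090 h

3090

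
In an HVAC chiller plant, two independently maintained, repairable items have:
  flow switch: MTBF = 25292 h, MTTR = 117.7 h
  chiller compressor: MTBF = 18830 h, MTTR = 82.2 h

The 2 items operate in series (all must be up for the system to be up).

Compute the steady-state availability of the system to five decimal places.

0.99104

A(flow switch) = MTBF/(MTBF+MTTR) = 25292/(25292+117.7) = 0.995368
A(chiller compressor) = MTBF/(MTBF+MTTR) = 18830/(18830+82.2) = 0.995654
Series availability: 0.995368 × 0.995654 = 0.99104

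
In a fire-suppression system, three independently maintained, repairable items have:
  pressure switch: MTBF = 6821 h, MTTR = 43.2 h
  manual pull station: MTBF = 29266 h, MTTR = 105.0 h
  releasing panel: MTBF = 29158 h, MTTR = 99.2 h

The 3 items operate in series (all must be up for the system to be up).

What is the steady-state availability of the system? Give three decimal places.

0.987

A(pressure switch) = MTBF/(MTBF+MTTR) = 6821/(6821+43.2) = 0.993706
A(manual pull station) = MTBF/(MTBF+MTTR) = 29266/(29266+105.0) = 0.996425
A(releasing panel) = MTBF/(MTBF+MTTR) = 29158/(29158+99.2) = 0.996609
Series availability: 0.993706 × 0.996425 × 0.996609 = 0.987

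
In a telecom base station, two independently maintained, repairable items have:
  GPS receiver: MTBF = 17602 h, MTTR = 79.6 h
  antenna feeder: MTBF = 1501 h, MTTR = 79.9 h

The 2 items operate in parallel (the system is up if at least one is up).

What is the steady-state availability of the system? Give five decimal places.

A(GPS receiver) = MTBF/(MTBF+MTTR) = 17602/(17602+79.6) = 0.995498
A(antenna feeder) = MTBF/(MTBF+MTTR) = 1501/(1501+79.9) = 0.949459
Parallel availability: 1 − (1 − 0.995498)(1 − 0.949459) = 0.99977

0.99977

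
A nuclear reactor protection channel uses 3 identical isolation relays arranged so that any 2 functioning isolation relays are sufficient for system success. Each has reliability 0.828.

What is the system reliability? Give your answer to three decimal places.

0.921

R = Σ_{i=2}^{3} C(3,i) p^i (1−p)^{3−i} with p = 0.828
C(3,2)·0.828^2·0.172^1 = 0.35376
C(3,3)·0.828^3·0.172^0 = 0.56766
Sum = 0.921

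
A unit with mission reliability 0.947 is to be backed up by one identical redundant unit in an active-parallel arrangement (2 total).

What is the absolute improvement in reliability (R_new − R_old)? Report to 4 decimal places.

0.0502

R_before = 0.947
R_after = 1 − (1 − 0.947)^2 = 0.9972
ΔR = 0.9972 − 0.947 = 0.0502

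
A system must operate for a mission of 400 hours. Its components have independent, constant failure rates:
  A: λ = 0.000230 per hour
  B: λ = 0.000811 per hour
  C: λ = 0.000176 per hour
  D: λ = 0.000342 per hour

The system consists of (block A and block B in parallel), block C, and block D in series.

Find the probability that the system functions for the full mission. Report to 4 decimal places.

0.7931

R(A) = exp(−0.000230 × 400) = 0.912105
R(B) = exp(−0.000811 × 400) = 0.722961
R(C) = exp(−0.000176 × 400) = 0.932021
R(D) = exp(−0.000342 × 400) = 0.872145
Parallel (A and B): 1 − (1 − 0.912105)(1 − 0.722961) = 0.975650
Series ([0.975650], C, and D): 0.975650 × 0.932021 × 0.872145 = 0.7931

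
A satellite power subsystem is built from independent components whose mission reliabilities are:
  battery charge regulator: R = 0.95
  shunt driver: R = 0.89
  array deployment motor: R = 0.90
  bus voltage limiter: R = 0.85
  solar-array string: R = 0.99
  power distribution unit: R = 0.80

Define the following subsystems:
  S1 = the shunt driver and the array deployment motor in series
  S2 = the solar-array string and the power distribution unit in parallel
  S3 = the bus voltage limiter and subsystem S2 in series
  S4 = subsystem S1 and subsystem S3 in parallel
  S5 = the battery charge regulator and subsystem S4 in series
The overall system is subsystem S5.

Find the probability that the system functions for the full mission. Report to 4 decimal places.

0.9213

Series (shunt driver and array deployment motor): 0.890000 × 0.900000 = 0.801000
Parallel (solar-array string and power distribution unit): 1 − (1 − 0.990000)(1 − 0.800000) = 0.998000
Series (bus voltage limiter and [0.998000]): 0.850000 × 0.998000 = 0.848300
Parallel ([0.801000] and [0.848300]): 1 − (1 − 0.801000)(1 − 0.848300) = 0.969812
Series (battery charge regulator and [0.969812]): 0.950000 × 0.969812 = 0.9213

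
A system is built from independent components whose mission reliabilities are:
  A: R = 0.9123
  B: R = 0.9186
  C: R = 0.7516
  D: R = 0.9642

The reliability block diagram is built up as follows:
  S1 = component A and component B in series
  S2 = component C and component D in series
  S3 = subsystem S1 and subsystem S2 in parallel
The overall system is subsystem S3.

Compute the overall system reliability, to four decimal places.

Series (A and B): 0.912300 × 0.918600 = 0.838039
Series (C and D): 0.751600 × 0.964200 = 0.724693
Parallel ([0.838039] and [0.724693]): 1 − (1 − 0.838039)(1 − 0.724693) = 0.9554

0.9554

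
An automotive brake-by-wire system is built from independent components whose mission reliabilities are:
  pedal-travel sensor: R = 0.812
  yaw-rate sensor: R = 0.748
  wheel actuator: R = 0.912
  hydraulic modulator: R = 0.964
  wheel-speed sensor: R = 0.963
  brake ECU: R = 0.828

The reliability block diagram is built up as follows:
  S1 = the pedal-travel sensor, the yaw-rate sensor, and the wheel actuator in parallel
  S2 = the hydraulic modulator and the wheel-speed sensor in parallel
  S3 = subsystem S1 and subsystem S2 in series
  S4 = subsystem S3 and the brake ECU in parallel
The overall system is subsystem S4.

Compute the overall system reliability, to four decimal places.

Parallel (pedal-travel sensor, yaw-rate sensor, and wheel actuator): 1 − (1 − 0.812000)(1 − 0.748000)(1 − 0.912000) = 0.995831
Parallel (hydraulic modulator and wheel-speed sensor): 1 − (1 − 0.964000)(1 − 0.963000) = 0.998668
Series ([0.995831] and [0.998668]): 0.995831 × 0.998668 = 0.994505
Parallel ([0.994505] and brake ECU): 1 − (1 − 0.994505)(1 − 0.828000) = 0.9991

0.9991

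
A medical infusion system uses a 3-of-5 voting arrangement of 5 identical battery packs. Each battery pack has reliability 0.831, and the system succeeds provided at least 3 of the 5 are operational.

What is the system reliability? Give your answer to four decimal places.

R = Σ_{i=3}^{5} C(5,i) p^i (1−p)^{5−i} with p = 0.831
C(5,3)·0.831^3·0.169^2 = 0.163899
C(5,4)·0.831^4·0.169^1 = 0.402959
C(5,5)·0.831^5·0.169^0 = 0.396283
Sum = 0.9631

0.9631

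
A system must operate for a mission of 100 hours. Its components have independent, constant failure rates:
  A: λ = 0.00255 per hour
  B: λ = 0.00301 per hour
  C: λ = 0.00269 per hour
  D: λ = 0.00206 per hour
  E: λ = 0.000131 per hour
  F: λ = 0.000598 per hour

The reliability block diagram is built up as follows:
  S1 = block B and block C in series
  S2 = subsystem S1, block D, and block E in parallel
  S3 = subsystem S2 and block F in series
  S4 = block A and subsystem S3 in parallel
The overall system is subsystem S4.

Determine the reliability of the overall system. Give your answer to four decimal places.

0.9867

R(A) = exp(−0.00255 × 100) = 0.774916
R(B) = exp(−0.00301 × 100) = 0.740078
R(C) = exp(−0.00269 × 100) = 0.764143
R(D) = exp(−0.00206 × 100) = 0.813833
R(E) = exp(−0.000131 × 100) = 0.986985
R(F) = exp(−0.000598 × 100) = 0.941953
Series (B and C): 0.740078 × 0.764143 = 0.565525
Parallel ([0.565525], D, and E): 1 − (1 − 0.565525)(1 − 0.813833)(1 − 0.986985) = 0.998947
Series ([0.998947] and F): 0.998947 × 0.941953 = 0.940961
Parallel (A and [0.940961]): 1 − (1 − 0.774916)(1 − 0.940961) = 0.9867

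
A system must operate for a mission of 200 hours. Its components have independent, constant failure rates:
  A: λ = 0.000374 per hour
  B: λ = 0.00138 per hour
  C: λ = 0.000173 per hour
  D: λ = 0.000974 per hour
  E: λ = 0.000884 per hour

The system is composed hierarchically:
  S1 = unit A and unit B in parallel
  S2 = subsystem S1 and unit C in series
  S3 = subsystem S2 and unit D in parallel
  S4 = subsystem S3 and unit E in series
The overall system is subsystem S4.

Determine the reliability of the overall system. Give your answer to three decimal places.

0.830

R(A) = exp(−0.000374 × 200) = 0.92793
R(B) = exp(−0.00138 × 200) = 0.75881
R(C) = exp(−0.000173 × 200) = 0.96599
R(D) = exp(−0.000974 × 200) = 0.82300
R(E) = exp(−0.000884 × 200) = 0.83795
Parallel (A and B): 1 − (1 − 0.92793)(1 − 0.75881) = 0.98262
Series ([0.98262] and C): 0.98262 × 0.96599 = 0.94920
Parallel ([0.94920] and D): 1 − (1 − 0.94920)(1 − 0.82300) = 0.99101
Series ([0.99101] and E): 0.99101 × 0.83795 = 0.830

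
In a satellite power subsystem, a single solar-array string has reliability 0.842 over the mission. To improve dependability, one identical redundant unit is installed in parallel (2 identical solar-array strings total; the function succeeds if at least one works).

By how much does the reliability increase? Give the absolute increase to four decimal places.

0.1330

R_before = 0.842
R_after = 1 − (1 − 0.842)^2 = 0.9750
ΔR = 0.9750 − 0.842 = 0.1330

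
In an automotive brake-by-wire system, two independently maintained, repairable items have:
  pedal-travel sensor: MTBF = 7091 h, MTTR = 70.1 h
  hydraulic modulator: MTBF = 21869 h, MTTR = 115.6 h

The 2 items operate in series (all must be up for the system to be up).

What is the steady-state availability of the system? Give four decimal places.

A(pedal-travel sensor) = MTBF/(MTBF+MTTR) = 7091/(7091+70.1) = 0.990211
A(hydraulic modulator) = MTBF/(MTBF+MTTR) = 21869/(21869+115.6) = 0.994742
Series availability: 0.990211 × 0.994742 = 0.9850

0.9850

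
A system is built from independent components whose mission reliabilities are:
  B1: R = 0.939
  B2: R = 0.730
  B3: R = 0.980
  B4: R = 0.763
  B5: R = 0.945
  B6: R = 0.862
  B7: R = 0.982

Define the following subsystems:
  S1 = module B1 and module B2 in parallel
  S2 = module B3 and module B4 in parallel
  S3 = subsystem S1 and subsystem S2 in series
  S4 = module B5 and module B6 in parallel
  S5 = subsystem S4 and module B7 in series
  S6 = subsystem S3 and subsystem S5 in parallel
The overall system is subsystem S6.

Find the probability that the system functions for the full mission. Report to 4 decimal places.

Parallel (B1 and B2): 1 − (1 − 0.939000)(1 − 0.730000) = 0.983530
Parallel (B3 and B4): 1 − (1 − 0.980000)(1 − 0.763000) = 0.995260
Series ([0.983530] and [0.995260]): 0.983530 × 0.995260 = 0.978868
Parallel (B5 and B6): 1 − (1 − 0.945000)(1 − 0.862000) = 0.992410
Series ([0.992410] and B7): 0.992410 × 0.982000 = 0.974547
Parallel ([0.978868] and [0.974547]): 1 − (1 − 0.978868)(1 − 0.974547) = 0.9995

0.9995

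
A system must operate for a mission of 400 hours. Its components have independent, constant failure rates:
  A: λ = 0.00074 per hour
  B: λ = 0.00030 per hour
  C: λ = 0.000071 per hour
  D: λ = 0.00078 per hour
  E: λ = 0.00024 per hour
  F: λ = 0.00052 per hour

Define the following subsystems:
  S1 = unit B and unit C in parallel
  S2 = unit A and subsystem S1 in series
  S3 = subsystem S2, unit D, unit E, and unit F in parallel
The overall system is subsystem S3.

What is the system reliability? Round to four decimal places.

0.9988

R(A) = exp(−0.00074 × 400) = 0.743787
R(B) = exp(−0.00030 × 400) = 0.886920
R(C) = exp(−0.000071 × 400) = 0.971999
R(D) = exp(−0.00078 × 400) = 0.731982
R(E) = exp(−0.00024 × 400) = 0.908464
R(F) = exp(−0.00052 × 400) = 0.812207
Parallel (B and C): 1 − (1 − 0.886920)(1 − 0.971999) = 0.996834
Series (A and [0.996834]): 0.743787 × 0.996834 = 0.741432
Parallel ([0.741432], D, E, and F): 1 − (1 − 0.741432)(1 − 0.731982)(1 − 0.908464)(1 − 0.812207) = 0.9988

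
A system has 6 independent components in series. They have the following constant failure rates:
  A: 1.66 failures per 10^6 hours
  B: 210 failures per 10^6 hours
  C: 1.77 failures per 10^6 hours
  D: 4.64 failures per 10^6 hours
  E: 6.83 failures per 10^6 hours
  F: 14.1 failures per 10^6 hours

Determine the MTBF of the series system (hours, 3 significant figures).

Series of exponential components: λ_sys = Σ λ_i
λ_sys = 0.00000166 + 0.000210 + 0.00000177 + 0.00000464 + 0.00000683 + 0.0000141 = 2.3900e-04 /h
MTBF = 1 / λ_sys = 4180 h

4180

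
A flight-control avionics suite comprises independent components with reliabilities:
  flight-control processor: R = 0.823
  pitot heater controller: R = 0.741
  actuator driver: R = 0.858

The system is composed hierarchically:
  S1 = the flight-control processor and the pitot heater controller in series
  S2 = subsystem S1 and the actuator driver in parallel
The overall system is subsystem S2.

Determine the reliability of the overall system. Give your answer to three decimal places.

Series (flight-control processor and pitot heater controller): 0.82300 × 0.74100 = 0.60984
Parallel ([0.60984] and actuator driver): 1 − (1 − 0.60984)(1 − 0.85800) = 0.945

0.945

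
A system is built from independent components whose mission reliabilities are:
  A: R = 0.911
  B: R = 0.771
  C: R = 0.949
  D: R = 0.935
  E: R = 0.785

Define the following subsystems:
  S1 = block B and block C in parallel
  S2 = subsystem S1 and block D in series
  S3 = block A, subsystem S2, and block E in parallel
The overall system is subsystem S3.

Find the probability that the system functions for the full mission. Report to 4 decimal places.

Parallel (B and C): 1 − (1 − 0.771000)(1 − 0.949000) = 0.988321
Series ([0.988321] and D): 0.988321 × 0.935000 = 0.924080
Parallel (A, [0.924080], and E): 1 − (1 − 0.911000)(1 − 0.924080)(1 − 0.785000) = 0.9985

0.9985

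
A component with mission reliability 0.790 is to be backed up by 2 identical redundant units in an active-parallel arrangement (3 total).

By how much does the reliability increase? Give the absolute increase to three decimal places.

R_before = 0.790
R_after = 1 − (1 − 0.790)^3 = 0.991
ΔR = 0.991 − 0.790 = 0.201

0.201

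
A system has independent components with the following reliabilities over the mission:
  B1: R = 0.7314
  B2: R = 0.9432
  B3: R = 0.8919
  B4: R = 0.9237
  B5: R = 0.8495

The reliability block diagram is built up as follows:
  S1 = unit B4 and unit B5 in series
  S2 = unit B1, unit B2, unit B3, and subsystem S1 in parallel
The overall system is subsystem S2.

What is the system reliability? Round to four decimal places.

0.9996

Series (B4 and B5): 0.923700 × 0.849500 = 0.784683
Parallel (B1, B2, B3, and [0.784683]): 1 − (1 − 0.731400)(1 − 0.943200)(1 − 0.891900)(1 − 0.784683) = 0.9996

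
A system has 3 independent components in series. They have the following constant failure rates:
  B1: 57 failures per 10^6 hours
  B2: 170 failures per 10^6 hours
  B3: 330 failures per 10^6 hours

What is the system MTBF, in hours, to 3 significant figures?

Series of exponential components: λ_sys = Σ λ_i
λ_sys = 0.000057 + 0.00017 + 0.00033 = 5.5700e-04 /h
MTBF = 1 / λ_sys = 1800 h

1800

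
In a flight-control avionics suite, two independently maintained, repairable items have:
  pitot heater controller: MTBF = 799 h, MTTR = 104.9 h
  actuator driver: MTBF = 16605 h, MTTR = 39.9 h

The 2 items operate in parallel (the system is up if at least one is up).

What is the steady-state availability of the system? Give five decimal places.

A(pitot heater controller) = MTBF/(MTBF+MTTR) = 799/(799+104.9) = 0.883947
A(actuator driver) = MTBF/(MTBF+MTTR) = 16605/(16605+39.9) = 0.997603
Parallel availability: 1 − (1 − 0.883947)(1 − 0.997603) = 0.99972

0.99972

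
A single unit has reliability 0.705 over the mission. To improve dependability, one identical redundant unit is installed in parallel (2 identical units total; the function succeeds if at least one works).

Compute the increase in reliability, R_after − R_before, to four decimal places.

R_before = 0.705
R_after = 1 − (1 − 0.705)^2 = 0.9130
ΔR = 0.9130 − 0.705 = 0.2080

0.2080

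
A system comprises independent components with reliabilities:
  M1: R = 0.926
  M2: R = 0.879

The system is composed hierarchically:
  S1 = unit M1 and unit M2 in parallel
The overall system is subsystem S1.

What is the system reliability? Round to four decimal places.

Parallel (M1 and M2): 1 − (1 − 0.926000)(1 − 0.879000) = 0.9910

0.9910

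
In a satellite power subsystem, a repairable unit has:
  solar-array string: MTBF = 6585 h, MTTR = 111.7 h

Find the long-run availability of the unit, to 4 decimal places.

A(solar-array string) = MTBF/(MTBF+MTTR) = 6585/(6585+111.7) = 0.9833

0.9833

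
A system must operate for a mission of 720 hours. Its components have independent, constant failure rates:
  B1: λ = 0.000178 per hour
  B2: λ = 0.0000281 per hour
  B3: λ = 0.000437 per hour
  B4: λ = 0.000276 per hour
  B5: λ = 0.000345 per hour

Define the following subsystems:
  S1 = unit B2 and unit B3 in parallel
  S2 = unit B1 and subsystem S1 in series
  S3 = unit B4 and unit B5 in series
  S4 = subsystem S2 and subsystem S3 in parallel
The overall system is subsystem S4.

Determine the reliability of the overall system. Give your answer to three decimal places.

R(B1) = exp(−0.000178 × 720) = 0.87971
R(B2) = exp(−0.0000281 × 720) = 0.97997
R(B3) = exp(−0.000437 × 720) = 0.73005
R(B4) = exp(−0.000276 × 720) = 0.81978
R(B5) = exp(−0.000345 × 720) = 0.78005
Parallel (B2 and B3): 1 − (1 − 0.97997)(1 − 0.73005) = 0.99459
Series (B1 and [0.99459]): 0.87971 × 0.99459 = 0.87495
Series (B4 and B5): 0.81978 × 0.78005 = 0.63947
Parallel ([0.87495] and [0.63947]): 1 − (1 − 0.87495)(1 − 0.63947) = 0.955

0.955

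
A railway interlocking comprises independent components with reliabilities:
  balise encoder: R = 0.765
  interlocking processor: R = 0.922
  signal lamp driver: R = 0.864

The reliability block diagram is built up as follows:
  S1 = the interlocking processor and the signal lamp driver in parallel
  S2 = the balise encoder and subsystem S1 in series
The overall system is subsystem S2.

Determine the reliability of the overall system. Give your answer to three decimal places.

Parallel (interlocking processor and signal lamp driver): 1 − (1 − 0.92200)(1 − 0.86400) = 0.98939
Series (balise encoder and [0.98939]): 0.76500 × 0.98939 = 0.757

0.757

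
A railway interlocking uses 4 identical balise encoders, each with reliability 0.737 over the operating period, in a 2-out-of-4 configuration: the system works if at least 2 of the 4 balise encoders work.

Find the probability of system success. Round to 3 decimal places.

R = Σ_{i=2}^{4} C(4,i) p^i (1−p)^{4−i} with p = 0.737
C(4,2)·0.737^2·0.263^2 = 0.22542
C(4,3)·0.737^3·0.263^1 = 0.42113
C(4,4)·0.737^4·0.263^0 = 0.29503
Sum = 0.942

0.942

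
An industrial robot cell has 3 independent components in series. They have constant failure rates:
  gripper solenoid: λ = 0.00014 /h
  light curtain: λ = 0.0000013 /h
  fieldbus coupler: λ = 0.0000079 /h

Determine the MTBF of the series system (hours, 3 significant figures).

6700

Series of exponential components: λ_sys = Σ λ_i
λ_sys = 0.00014 + 0.0000013 + 0.0000079 = 1.4920e-04 /h
MTBF = 1 / λ_sys = 6700 h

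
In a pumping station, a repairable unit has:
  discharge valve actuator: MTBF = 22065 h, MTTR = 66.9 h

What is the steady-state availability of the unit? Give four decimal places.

0.9970

A(discharge valve actuator) = MTBF/(MTBF+MTTR) = 22065/(22065+66.9) = 0.9970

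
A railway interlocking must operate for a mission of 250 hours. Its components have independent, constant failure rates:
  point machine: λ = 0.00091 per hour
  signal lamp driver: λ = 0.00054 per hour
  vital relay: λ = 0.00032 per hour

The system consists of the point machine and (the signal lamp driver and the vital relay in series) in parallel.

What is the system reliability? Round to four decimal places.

0.9606

R(point machine) = exp(−0.00091 × 250) = 0.796522
R(signal lamp driver) = exp(−0.00054 × 250) = 0.873716
R(vital relay) = exp(−0.00032 × 250) = 0.923116
Series (signal lamp driver and vital relay): 0.873716 × 0.923116 = 0.806541
Parallel (point machine and [0.806541]): 1 − (1 − 0.796522)(1 − 0.806541) = 0.9606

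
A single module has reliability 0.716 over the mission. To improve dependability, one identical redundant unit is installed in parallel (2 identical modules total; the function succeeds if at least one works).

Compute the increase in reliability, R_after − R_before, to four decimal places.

0.2033

R_before = 0.716
R_after = 1 − (1 − 0.716)^2 = 0.9193
ΔR = 0.9193 − 0.716 = 0.2033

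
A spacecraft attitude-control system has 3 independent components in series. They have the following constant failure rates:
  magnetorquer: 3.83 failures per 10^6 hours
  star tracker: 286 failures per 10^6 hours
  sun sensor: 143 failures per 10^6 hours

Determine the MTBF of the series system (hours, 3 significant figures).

Series of exponential components: λ_sys = Σ λ_i
λ_sys = 0.00000383 + 0.000286 + 0.000143 = 4.3283e-04 /h
MTBF = 1 / λ_sys = 2310 h

2310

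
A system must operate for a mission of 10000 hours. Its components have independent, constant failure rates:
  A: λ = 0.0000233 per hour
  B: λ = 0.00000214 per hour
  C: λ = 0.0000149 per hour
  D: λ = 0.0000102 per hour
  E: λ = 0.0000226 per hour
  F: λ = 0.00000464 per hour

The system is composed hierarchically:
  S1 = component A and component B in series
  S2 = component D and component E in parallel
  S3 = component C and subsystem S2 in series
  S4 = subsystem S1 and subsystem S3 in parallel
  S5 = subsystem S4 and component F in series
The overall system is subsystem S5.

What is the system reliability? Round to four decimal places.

0.9214

R(A) = exp(−0.0000233 × 10000) = 0.792154
R(B) = exp(−0.00000214 × 10000) = 0.978827
R(C) = exp(−0.0000149 × 10000) = 0.861569
R(D) = exp(−0.0000102 × 10000) = 0.903030
R(E) = exp(−0.0000226 × 10000) = 0.797718
R(F) = exp(−0.00000464 × 10000) = 0.954660
Series (A and B): 0.792154 × 0.978827 = 0.775382
Parallel (D and E): 1 − (1 − 0.903030)(1 − 0.797718) = 0.980385
Series (C and [0.980385]): 0.861569 × 0.980385 = 0.844669
Parallel ([0.775382] and [0.844669]): 1 − (1 − 0.775382)(1 − 0.844669) = 0.965110
Series ([0.965110] and F): 0.965110 × 0.954660 = 0.9214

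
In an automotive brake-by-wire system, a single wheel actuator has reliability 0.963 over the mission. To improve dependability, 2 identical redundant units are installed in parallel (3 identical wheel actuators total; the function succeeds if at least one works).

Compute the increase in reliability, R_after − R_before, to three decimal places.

R_before = 0.963
R_after = 1 − (1 − 0.963)^3 = 1.000
ΔR = 1.000 − 0.963 = 0.037

0.037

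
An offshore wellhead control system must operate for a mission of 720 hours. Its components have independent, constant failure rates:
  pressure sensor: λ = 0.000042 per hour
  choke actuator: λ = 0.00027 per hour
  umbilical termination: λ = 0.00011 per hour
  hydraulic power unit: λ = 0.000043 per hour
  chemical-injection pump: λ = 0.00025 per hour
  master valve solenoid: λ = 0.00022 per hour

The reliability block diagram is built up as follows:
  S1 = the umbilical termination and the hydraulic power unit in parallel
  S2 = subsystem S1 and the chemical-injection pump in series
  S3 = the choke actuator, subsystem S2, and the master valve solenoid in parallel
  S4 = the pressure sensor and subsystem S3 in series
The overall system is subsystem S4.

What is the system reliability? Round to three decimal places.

0.966

R(pressure sensor) = exp(−0.000042 × 720) = 0.97021
R(choke actuator) = exp(−0.00027 × 720) = 0.82333
R(umbilical termination) = exp(−0.00011 × 720) = 0.92386
R(hydraulic power unit) = exp(−0.000043 × 720) = 0.96951
R(chemical-injection pump) = exp(−0.00025 × 720) = 0.83527
R(master valve solenoid) = exp(−0.00022 × 720) = 0.85351
Parallel (umbilical termination and hydraulic power unit): 1 − (1 − 0.92386)(1 − 0.96951) = 0.99768
Series ([0.99768] and chemical-injection pump): 0.99768 × 0.83527 = 0.83333
Parallel (choke actuator, [0.83333], and master valve solenoid): 1 − (1 − 0.82333)(1 − 0.83333)(1 − 0.85351) = 0.99569
Series (pressure sensor and [0.99569]): 0.97021 × 0.99569 = 0.966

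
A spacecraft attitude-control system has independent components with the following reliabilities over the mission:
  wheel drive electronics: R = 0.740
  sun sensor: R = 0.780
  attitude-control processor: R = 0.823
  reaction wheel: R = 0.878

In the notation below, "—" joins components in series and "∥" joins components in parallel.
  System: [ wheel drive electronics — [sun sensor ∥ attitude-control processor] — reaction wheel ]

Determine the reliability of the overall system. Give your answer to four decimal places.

Parallel (sun sensor and attitude-control processor): 1 − (1 − 0.780000)(1 − 0.823000) = 0.961060
Series (wheel drive electronics, [0.961060], and reaction wheel): 0.740000 × 0.961060 × 0.878000 = 0.6244

0.6244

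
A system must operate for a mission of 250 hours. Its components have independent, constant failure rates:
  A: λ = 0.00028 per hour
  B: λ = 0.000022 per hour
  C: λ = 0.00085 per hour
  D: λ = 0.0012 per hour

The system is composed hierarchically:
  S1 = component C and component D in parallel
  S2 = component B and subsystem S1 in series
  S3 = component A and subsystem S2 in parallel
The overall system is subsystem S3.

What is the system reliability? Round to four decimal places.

0.9963

R(A) = exp(−0.00028 × 250) = 0.932394
R(B) = exp(−0.000022 × 250) = 0.994515
R(C) = exp(−0.00085 × 250) = 0.808560
R(D) = exp(−0.0012 × 250) = 0.740818
Parallel (C and D): 1 − (1 − 0.808560)(1 − 0.740818) = 0.950382
Series (B and [0.950382]): 0.994515 × 0.950382 = 0.945169
Parallel (A and [0.945169]): 1 − (1 − 0.932394)(1 − 0.945169) = 0.9963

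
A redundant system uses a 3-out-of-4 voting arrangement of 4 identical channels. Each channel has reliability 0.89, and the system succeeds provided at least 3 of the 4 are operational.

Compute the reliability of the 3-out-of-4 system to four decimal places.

0.9376

R = Σ_{i=3}^{4} C(4,i) p^i (1−p)^{4−i} with p = 0.89
C(4,3)·0.89^3·0.11^1 = 0.310186
C(4,4)·0.89^4·0.11^0 = 0.627422
Sum = 0.9376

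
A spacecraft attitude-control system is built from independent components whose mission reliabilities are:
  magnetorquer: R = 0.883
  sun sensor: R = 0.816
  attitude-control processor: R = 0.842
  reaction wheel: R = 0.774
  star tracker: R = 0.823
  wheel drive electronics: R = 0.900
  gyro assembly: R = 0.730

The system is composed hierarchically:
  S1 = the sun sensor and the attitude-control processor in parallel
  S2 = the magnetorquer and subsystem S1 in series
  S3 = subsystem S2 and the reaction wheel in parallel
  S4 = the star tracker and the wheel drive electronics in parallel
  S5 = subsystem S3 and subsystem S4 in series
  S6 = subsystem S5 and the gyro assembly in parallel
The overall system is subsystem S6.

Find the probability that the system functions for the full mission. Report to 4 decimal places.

Parallel (sun sensor and attitude-control processor): 1 − (1 − 0.816000)(1 − 0.842000) = 0.970928
Series (magnetorquer and [0.970928]): 0.883000 × 0.970928 = 0.857329
Parallel ([0.857329] and reaction wheel): 1 − (1 − 0.857329)(1 − 0.774000) = 0.967756
Parallel (star tracker and wheel drive electronics): 1 − (1 − 0.823000)(1 − 0.900000) = 0.982300
Series ([0.967756] and [0.982300]): 0.967756 × 0.982300 = 0.950627
Parallel ([0.950627] and gyro assembly): 1 − (1 − 0.950627)(1 − 0.730000) = 0.9867

0.9867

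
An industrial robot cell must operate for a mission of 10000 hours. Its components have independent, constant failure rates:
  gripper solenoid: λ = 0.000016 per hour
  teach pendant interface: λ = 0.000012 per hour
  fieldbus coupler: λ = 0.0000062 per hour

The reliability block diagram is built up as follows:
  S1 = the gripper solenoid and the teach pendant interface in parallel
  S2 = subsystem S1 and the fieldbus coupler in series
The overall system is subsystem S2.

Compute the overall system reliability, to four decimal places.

0.9242

R(gripper solenoid) = exp(−0.000016 × 10000) = 0.852144
R(teach pendant interface) = exp(−0.000012 × 10000) = 0.886920
R(fieldbus coupler) = exp(−0.0000062 × 10000) = 0.939883
Parallel (gripper solenoid and teach pendant interface): 1 − (1 − 0.852144)(1 − 0.886920) = 0.983280
Series ([0.983280] and fieldbus coupler): 0.983280 × 0.939883 = 0.9242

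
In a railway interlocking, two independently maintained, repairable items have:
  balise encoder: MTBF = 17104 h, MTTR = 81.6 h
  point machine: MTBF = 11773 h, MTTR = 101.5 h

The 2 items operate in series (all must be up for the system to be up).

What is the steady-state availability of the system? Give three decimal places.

A(balise encoder) = MTBF/(MTBF+MTTR) = 17104/(17104+81.6) = 0.995252
A(point machine) = MTBF/(MTBF+MTTR) = 11773/(11773+101.5) = 0.991452
Series availability: 0.995252 × 0.991452 = 0.987

0.987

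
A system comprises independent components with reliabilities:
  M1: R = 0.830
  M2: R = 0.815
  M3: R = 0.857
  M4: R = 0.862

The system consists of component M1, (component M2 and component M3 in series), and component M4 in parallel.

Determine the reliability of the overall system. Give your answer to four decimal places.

0.9929

Series (M2 and M3): 0.815000 × 0.857000 = 0.698455
Parallel (M1, [0.698455], and M4): 1 − (1 − 0.830000)(1 − 0.698455)(1 − 0.862000) = 0.9929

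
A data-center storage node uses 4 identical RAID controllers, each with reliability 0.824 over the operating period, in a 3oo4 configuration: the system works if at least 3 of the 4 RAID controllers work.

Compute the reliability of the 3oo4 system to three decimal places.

R = Σ_{i=3}^{4} C(4,i) p^i (1−p)^{4−i} with p = 0.824
C(4,3)·0.824^3·0.176^1 = 0.39387
C(4,4)·0.824^4·0.176^0 = 0.46101
Sum = 0.855

0.855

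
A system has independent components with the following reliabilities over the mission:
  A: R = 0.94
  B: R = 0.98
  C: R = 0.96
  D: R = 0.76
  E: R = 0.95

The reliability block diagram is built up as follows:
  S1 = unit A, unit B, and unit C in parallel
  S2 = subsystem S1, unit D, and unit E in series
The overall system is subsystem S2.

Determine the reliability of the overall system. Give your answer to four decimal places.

Parallel (A, B, and C): 1 − (1 − 0.940000)(1 − 0.980000)(1 − 0.960000) = 0.999952
Series ([0.999952], D, and E): 0.999952 × 0.760000 × 0.950000 = 0.7220

0.7220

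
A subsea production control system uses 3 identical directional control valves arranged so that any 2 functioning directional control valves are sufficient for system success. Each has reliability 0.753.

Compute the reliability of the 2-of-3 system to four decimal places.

R = Σ_{i=2}^{3} C(3,i) p^i (1−p)^{3−i} with p = 0.753
C(3,2)·0.753^2·0.247^1 = 0.420154
C(3,3)·0.753^3·0.247^0 = 0.426958
Sum = 0.8471

0.8471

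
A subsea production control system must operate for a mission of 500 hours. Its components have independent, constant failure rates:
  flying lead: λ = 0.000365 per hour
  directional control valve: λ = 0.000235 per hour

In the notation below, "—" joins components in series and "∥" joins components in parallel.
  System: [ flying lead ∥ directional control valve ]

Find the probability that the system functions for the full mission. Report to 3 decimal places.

R(flying lead) = exp(−0.000365 × 500) = 0.83318
R(directional control valve) = exp(−0.000235 × 500) = 0.88914
Parallel (flying lead and directional control valve): 1 − (1 − 0.83318)(1 − 0.88914) = 0.982

0.982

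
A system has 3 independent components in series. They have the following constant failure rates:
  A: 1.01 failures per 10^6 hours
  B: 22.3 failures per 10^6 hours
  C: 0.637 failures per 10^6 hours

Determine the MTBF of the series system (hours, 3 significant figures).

41800

Series of exponential components: λ_sys = Σ λ_i
λ_sys = 0.00000101 + 0.0000223 + 0.000000637 = 2.3947e-05 /h
MTBF = 1 / λ_sys = 41800 h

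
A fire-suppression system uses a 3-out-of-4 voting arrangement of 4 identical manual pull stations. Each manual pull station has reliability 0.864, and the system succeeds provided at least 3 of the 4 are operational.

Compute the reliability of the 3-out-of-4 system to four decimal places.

R = Σ_{i=3}^{4} C(4,i) p^i (1−p)^{4−i} with p = 0.864
C(4,3)·0.864^3·0.136^1 = 0.350865
C(4,4)·0.864^4·0.136^0 = 0.557256
Sum = 0.9081

0.9081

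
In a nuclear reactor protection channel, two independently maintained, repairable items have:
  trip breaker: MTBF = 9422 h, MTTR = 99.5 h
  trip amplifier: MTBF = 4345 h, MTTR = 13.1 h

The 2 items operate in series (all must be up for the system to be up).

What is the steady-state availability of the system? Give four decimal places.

0.9866

A(trip breaker) = MTBF/(MTBF+MTTR) = 9422/(9422+99.5) = 0.989550
A(trip amplifier) = MTBF/(MTBF+MTTR) = 4345/(4345+13.1) = 0.996994
Series availability: 0.989550 × 0.996994 = 0.9866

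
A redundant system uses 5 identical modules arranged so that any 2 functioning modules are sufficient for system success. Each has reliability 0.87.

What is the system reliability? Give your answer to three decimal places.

0.999

R = Σ_{i=2}^{5} C(5,i) p^i (1−p)^{5−i} with p = 0.87
C(5,2)·0.87^2·0.13^3 = 0.01663
C(5,3)·0.87^3·0.13^2 = 0.11129
C(5,4)·0.87^4·0.13^1 = 0.37238
C(5,5)·0.87^5·0.13^0 = 0.49842
Sum = 0.999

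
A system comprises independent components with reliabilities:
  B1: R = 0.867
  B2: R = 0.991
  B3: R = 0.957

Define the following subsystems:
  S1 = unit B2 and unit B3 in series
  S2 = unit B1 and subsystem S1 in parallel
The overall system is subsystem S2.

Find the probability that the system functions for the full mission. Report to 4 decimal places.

0.9931

Series (B2 and B3): 0.991000 × 0.957000 = 0.948387
Parallel (B1 and [0.948387]): 1 − (1 − 0.867000)(1 − 0.948387) = 0.9931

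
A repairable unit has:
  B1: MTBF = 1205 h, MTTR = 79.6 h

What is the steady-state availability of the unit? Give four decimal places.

A(B1) = MTBF/(MTBF+MTTR) = 1205/(1205+79.6) = 0.9380

0.9380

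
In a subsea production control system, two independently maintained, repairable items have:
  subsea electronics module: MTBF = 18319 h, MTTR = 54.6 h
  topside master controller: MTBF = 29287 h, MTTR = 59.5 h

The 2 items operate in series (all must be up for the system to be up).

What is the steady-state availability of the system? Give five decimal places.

0.99501

A(subsea electronics module) = MTBF/(MTBF+MTTR) = 18319/(18319+54.6) = 0.997028
A(topside master controller) = MTBF/(MTBF+MTTR) = 29287/(29287+59.5) = 0.997973
Series availability: 0.997028 × 0.997973 = 0.99501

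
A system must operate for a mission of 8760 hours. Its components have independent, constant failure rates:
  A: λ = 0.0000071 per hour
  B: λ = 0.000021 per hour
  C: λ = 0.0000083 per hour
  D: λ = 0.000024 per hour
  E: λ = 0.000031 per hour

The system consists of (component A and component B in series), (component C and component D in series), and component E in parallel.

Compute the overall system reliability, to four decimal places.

R(A) = exp(−0.0000071 × 8760) = 0.939699
R(B) = exp(−0.000021 × 8760) = 0.831969
R(C) = exp(−0.0000083 × 8760) = 0.929872
R(D) = exp(−0.000024 × 8760) = 0.810390
R(E) = exp(−0.000031 × 8760) = 0.762190
Series (A and B): 0.939699 × 0.831969 = 0.781800
Series (C and D): 0.929872 × 0.810390 = 0.753559
Parallel ([0.781800], [0.753559], and E): 1 − (1 − 0.781800)(1 − 0.753559)(1 − 0.762190) = 0.9872

0.9872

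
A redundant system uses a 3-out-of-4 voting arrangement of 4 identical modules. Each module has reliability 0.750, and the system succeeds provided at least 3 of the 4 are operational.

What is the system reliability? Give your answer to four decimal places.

0.7383

R = Σ_{i=3}^{4} C(4,i) p^i (1−p)^{4−i} with p = 0.750
C(4,3)·0.750^3·0.250^1 = 0.421875
C(4,4)·0.750^4·0.250^0 = 0.316406
Sum = 0.7383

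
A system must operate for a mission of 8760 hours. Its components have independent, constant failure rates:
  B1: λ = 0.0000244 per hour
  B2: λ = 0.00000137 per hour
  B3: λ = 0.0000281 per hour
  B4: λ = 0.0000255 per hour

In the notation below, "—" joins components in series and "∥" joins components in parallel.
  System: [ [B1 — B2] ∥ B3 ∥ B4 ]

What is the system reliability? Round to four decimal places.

R(B1) = exp(−0.0000244 × 8760) = 0.807555
R(B2) = exp(−0.00000137 × 8760) = 0.988071
R(B3) = exp(−0.0000281 × 8760) = 0.781800
R(B4) = exp(−0.0000255 × 8760) = 0.799811
Series (B1 and B2): 0.807555 × 0.988071 = 0.797922
Parallel ([0.797922], B3, and B4): 1 − (1 − 0.797922)(1 − 0.781800)(1 − 0.799811) = 0.9912

0.9912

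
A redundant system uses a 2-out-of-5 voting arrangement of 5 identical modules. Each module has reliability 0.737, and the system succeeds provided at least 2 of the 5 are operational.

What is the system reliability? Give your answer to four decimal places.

0.9811

R = Σ_{i=2}^{5} C(5,i) p^i (1−p)^{5−i} with p = 0.737
C(5,2)·0.737^2·0.263^3 = 0.098810
C(5,3)·0.737^3·0.263^2 = 0.276894
C(5,4)·0.737^4·0.263^1 = 0.387968
C(5,5)·0.737^5·0.263^0 = 0.217439
Sum = 0.9811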